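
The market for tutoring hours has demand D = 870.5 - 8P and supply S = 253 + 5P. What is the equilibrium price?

P* = 47.5

Set D = S: 870.5 - 8P = 253 + 5P.
617.5 = 13P, so P* = 47.5.
Q* = 870.5 − 8(47.5) = 490.5.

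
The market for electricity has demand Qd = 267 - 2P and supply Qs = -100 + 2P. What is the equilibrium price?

Set Qd = Qs: 267 - 2P = -100 + 2P.
367 = 4P, so P* = 91.75.
Q* = 267 − 2(91.75) = 83.5.

P* = 91.75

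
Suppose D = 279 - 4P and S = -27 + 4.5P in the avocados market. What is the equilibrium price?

Set D = S: 279 - 4P = -27 + 4.5P.
306 = 8.5P, so P* = 36.
Q* = 279 − 4(36) = 135.

P* = 36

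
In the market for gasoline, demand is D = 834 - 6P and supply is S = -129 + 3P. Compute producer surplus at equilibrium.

Equilibrium: 834 - 6P = -129 + 3P gives P* = 107, Q* = 192.
Supply starts at P = 43 (where S = 0).
PS = ½(107 − 43)(192) = 6144.

Producer surplus = 6144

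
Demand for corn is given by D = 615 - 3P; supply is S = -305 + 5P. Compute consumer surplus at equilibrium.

Equilibrium: 615 - 3P = -305 + 5P gives P* = 115, Q* = 270.
Demand choke price (D = 0): P = 205.
CS = ½(205 − 115)(270) = 12150.

Consumer surplus = 12150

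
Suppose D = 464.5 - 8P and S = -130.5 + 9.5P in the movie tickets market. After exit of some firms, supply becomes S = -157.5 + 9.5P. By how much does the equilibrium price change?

ΔP = 54/35

Original equilibrium: P* = 34, Q* = 192.5.
New equilibrium: 464.5 - 8P = -157.5 + 9.5P, so 622 = 17.5P and P' = 1244/35; Q' = 464.5 − 8(1244/35) = 12611/70.
Change in price: 1244/35 − 34 = 54/35.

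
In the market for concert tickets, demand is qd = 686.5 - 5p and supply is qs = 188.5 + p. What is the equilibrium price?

Set qd = qs: 686.5 - 5p = 188.5 + p.
498 = 6p, so p* = 83.
q* = 686.5 − 5(83) = 271.5.

p* = 83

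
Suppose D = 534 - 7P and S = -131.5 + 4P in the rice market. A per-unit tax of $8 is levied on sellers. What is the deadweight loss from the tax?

Deadweight loss = 896/11

Pre-tax equilibrium: P* = 60.5, Q* = 110.5.
Tax on sellers shifts supply to S = -131.5 + 4(P − 8) = -163.5 + 4P.
534 - 7P = -163.5 + 4P gives buyer price Pb = 1395/22; sellers receive Ps = 1395/22 − 8 = 1219/22.
New quantity: Q = 534 − 7(1395/22) = 1983/22.
DWL = ½ × 8 × (110.5 − 1983/22) = 896/11.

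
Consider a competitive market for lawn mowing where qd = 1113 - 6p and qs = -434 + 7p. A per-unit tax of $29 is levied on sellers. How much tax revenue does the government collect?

Pre-tax equilibrium: p* = 119, q* = 399.
Tax on sellers shifts supply to qs = -434 + 7(p − 29) = -637 + 7p.
1113 - 6p = -637 + 7p gives buyer price pb = 1750/13; sellers receive ps = 1750/13 − 29 = 1373/13.
New quantity: q = 1113 − 6(1750/13) = 3969/13.
Revenue = 29 × 3969/13 = 115101/13.

Tax revenue = 115101/13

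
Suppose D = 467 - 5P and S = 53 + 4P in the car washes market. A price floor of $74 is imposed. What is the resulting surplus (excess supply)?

Surplus = 252

Equilibrium price would be P* = 46, so the floor at 74 binds.
At P = 74: D = 97, S = 349.
Surplus = 349 − 97 = 252.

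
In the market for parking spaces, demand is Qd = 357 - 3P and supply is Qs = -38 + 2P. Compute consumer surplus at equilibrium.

Consumer surplus = 2400

Equilibrium: 357 - 3P = -38 + 2P gives P* = 79, Q* = 120.
Demand choke price (Qd = 0): P = 119.
CS = ½(119 − 79)(120) = 2400.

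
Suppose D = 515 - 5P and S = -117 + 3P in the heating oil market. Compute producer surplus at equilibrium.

Producer surplus = 2400

Equilibrium: 515 - 5P = -117 + 3P gives P* = 79, Q* = 120.
Supply starts at P = 39 (where S = 0).
PS = ½(79 − 39)(120) = 2400.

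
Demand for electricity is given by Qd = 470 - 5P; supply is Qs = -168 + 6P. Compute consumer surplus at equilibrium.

Equilibrium: 470 - 5P = -168 + 6P gives P* = 58, Q* = 180.
Demand choke price (Qd = 0): P = 94.
CS = ½(94 − 58)(180) = 3240.

Consumer surplus = 3240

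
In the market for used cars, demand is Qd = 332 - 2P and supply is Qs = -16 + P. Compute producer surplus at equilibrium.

Equilibrium: 332 - 2P = -16 + P gives P* = 116, Q* = 100.
Supply starts at P = 16 (where Qs = 0).
PS = ½(116 − 16)(100) = 5000.

Producer surplus = 5000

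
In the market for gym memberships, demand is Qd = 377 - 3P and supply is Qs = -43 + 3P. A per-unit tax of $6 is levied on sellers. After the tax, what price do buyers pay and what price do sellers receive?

Pre-tax equilibrium: P* = 70, Q* = 167.
Tax on sellers shifts supply to Qs = -43 + 3(P − 6) = -61 + 3P.
377 - 3P = -61 + 3P gives buyer price Pb = 73; sellers receive Ps = 73 − 6 = 67.
New quantity: Q = 377 − 3(73) = 158.

Buyers pay $73, sellers receive $67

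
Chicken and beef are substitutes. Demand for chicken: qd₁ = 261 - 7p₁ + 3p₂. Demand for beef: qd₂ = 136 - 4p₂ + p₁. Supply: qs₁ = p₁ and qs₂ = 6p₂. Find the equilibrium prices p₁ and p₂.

Market 1: 261 - 7p₁ + 3p₂ = p₁ → 8p₁ - 3p₂ = 261.
Market 2: 10p₂ - p₁ = 136.
Eliminating p₂: 10×(1) + 3×(2) gives 77p₁ = 3018, so p₁ = 3018/77.
Back-substitute into (2): p₂ = (136 + 1×3018/77) / 10 = 1349/77.

p₁ = 3018/77, p₂ = 1349/77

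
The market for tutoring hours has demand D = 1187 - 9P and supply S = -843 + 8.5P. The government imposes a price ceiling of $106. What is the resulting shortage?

Shortage = 175

Equilibrium price would be P* = 116, so the ceiling at 106 binds.
At P = 106: D = 1187 − 9(106) = 233, S = -843 + 8.5(106) = 58.
Shortage = 233 − 58 = 175.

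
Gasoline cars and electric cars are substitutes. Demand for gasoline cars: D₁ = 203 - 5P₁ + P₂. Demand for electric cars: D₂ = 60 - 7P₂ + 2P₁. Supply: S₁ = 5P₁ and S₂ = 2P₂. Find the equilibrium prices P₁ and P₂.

Market 1: 203 - 5P₁ + P₂ = 5P₁ → 10P₁ - P₂ = 203.
Market 2: 9P₂ - 2P₁ = 60.
Eliminating P₂: 9×(1) + 1×(2) gives 88P₁ = 1887, so P₁ = 1887/88.
Back-substitute into (2): P₂ = (60 + 2×1887/88) / 9 = 503/44.

P₁ = 1887/88, P₂ = 503/44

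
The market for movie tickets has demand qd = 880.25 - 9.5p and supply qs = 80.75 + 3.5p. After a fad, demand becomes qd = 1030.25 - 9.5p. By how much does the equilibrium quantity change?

Original equilibrium: p* = 61.5, q* = 296.
New equilibrium: 1030.25 - 9.5p = 80.75 + 3.5p, so 949.5 = 13p and p' = 1899/26; q' = 1030.25 − 9.5(1899/26) = 4373/13.
Change in quantity: 4373/13 − 296 = 525/13.

Δq = 525/13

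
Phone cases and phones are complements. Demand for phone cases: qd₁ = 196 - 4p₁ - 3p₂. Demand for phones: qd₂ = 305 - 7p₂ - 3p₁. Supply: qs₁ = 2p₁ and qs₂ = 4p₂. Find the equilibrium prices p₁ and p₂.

Market 1: 196 - 4p₁ - 3p₂ = 2p₁ → 6p₁ + 3p₂ = 196.
Market 2: 11p₂ + 3p₁ = 305.
Eliminating p₂: 11×(1) − 3×(2) gives 57p₁ = 1241, so p₁ = 1241/57.
Back-substitute into (2): p₂ = (305 − 3×1241/57) / 11 = 414/19.

p₁ = 1241/57, p₂ = 414/19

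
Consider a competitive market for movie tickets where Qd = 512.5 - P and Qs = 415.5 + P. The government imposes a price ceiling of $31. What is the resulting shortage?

Shortage = 35

Equilibrium price would be P* = 48.5, so the ceiling at 31 binds.
At P = 31: Qd = 512.5 − 1(31) = 481.5, Qs = 415.5 + 1(31) = 446.5.
Shortage = 481.5 − 446.5 = 35.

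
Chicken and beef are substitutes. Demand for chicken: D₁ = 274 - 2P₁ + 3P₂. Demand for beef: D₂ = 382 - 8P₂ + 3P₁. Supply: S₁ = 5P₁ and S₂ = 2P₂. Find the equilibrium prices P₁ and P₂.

Market 1: 274 - 2P₁ + 3P₂ = 5P₁ → 7P₁ - 3P₂ = 274.
Market 2: 10P₂ - 3P₁ = 382.
Eliminating P₂: 10×(1) + 3×(2) gives 61P₁ = 3886, so P₁ = 3886/61.
Back-substitute into (2): P₂ = (382 + 3×3886/61) / 10 = 3496/61.

P₁ = 3886/61, P₂ = 3496/61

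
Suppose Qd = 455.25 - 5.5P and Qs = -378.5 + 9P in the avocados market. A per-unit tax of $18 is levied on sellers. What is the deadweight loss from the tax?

Deadweight loss = 16038/29

Pre-tax equilibrium: P* = 57.5, Q* = 139.
Tax on sellers shifts supply to Qs = -378.5 + 9(P − 18) = -540.5 + 9P.
455.25 - 5.5P = -540.5 + 9P gives buyer price Pb = 3983/58; sellers receive Ps = 3983/58 − 18 = 2939/58.
New quantity: Q = 455.25 − 5.5(3983/58) = 2249/29.
DWL = ½ × 18 × (139 − 2249/29) = 16038/29.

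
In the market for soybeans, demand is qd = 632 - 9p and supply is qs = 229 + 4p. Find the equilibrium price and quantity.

Set qd = qs: 632 - 9p = 229 + 4p.
403 = 13p, so p* = 31.
q* = 632 − 9(31) = 353.

p* = 31, q* = 353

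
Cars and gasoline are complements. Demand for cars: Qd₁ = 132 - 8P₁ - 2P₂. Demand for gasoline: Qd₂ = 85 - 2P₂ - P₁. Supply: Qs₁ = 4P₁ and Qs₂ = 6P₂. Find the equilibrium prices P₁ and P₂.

Market 1: 132 - 8P₁ - 2P₂ = 4P₁ → 12P₁ + 2P₂ = 132.
Market 2: 8P₂ + P₁ = 85.
Eliminating P₂: 8×(1) − 2×(2) gives 94P₁ = 886, so P₁ = 443/47.
Back-substitute into (2): P₂ = (85 − 1×443/47) / 8 = 444/47.

P₁ = 443/47, P₂ = 444/47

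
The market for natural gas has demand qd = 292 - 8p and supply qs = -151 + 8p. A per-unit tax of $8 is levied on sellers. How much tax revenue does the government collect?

Pre-tax equilibrium: p* = 27.6875, q* = 70.5.
Tax on sellers shifts supply to qs = -151 + 8(p − 8) = -215 + 8p.
292 - 8p = -215 + 8p gives buyer price pb = 31.6875; sellers receive ps = 31.6875 − 8 = 23.6875.
New quantity: q = 292 − 8(31.6875) = 38.5.
Revenue = 8 × 38.5 = 308.

Tax revenue = 308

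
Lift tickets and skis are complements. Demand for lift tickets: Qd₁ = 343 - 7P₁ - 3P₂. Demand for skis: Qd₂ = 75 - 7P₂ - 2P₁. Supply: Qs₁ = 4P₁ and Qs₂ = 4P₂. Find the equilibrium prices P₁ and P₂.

Market 1: 343 - 7P₁ - 3P₂ = 4P₁ → 11P₁ + 3P₂ = 343.
Market 2: 11P₂ + 2P₁ = 75.
Eliminating P₂: 11×(1) − 3×(2) gives 115P₁ = 3548, so P₁ = 3548/115.
Back-substitute into (2): P₂ = (75 − 2×3548/115) / 11 = 139/115.

P₁ = 3548/115, P₂ = 139/115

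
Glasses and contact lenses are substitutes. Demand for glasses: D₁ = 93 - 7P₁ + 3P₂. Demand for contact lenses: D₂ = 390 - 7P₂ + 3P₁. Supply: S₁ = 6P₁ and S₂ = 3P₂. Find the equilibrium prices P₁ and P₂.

P₁ = 2100/121, P₂ = 5349/121

Market 1: 93 - 7P₁ + 3P₂ = 6P₁ → 13P₁ - 3P₂ = 93.
Market 2: 10P₂ - 3P₁ = 390.
Eliminating P₂: 10×(1) + 3×(2) gives 121P₁ = 2100, so P₁ = 2100/121.
Back-substitute into (2): P₂ = (390 + 3×2100/121) / 10 = 5349/121.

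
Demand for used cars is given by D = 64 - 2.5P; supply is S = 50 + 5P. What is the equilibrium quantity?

Set D = S: 64 - 2.5P = 50 + 5P.
14 = 7.5P, so P* = 28/15.
Q* = 64 − 2.5(28/15) = 178/3.

Q* = 178/3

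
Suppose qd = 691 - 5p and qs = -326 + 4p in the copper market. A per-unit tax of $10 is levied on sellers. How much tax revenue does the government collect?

Pre-tax equilibrium: p* = 113, q* = 126.
Tax on sellers shifts supply to qs = -326 + 4(p − 10) = -366 + 4p.
691 - 5p = -366 + 4p gives buyer price pb = 1057/9; sellers receive ps = 1057/9 − 10 = 967/9.
New quantity: q = 691 − 5(1057/9) = 934/9.
Revenue = 10 × 934/9 = 9340/9.

Tax revenue = 9340/9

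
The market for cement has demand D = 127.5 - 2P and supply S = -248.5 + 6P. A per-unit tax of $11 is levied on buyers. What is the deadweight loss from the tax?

Pre-tax equilibrium: P* = 47, Q* = 33.5.
Tax on buyers shifts demand to D = 127.5 − 2(P + 11) = 105.5 - 2P.
105.5 - 2P = -248.5 + 6P gives seller price Ps = 44.25; buyers pay Pb = 44.25 + 11 = 55.25.
New quantity: Q = 127.5 − 2(55.25) = 17.
DWL = ½ × 11 × (33.5 − 17) = 90.75.

Deadweight loss = 90.75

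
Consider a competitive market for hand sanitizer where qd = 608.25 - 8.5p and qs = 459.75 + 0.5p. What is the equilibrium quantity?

Set qd = qs: 608.25 - 8.5p = 459.75 + 0.5p.
148.5 = 9p, so p* = 16.5.
q* = 608.25 − 8.5(16.5) = 468.

q* = 468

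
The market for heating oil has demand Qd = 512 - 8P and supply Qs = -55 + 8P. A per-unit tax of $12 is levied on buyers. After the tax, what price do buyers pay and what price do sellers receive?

Buyers pay $41.4375, sellers receive $29.4375

Pre-tax equilibrium: P* = 35.4375, Q* = 228.5.
Tax on buyers shifts demand to Qd = 512 − 8(P + 12) = 416 - 8P.
416 - 8P = -55 + 8P gives seller price Ps = 29.4375; buyers pay Pb = 29.4375 + 12 = 41.4375.
New quantity: Q = 512 − 8(41.4375) = 180.5.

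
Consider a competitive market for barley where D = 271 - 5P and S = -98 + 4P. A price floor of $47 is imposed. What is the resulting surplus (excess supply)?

Equilibrium price would be P* = 41, so the floor at 47 binds.
At P = 47: D = 36, S = 90.
Surplus = 90 − 36 = 54.

Surplus = 54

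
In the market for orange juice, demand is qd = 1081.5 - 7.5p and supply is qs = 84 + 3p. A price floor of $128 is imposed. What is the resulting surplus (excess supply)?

Equilibrium price would be p* = 95, so the floor at 128 binds.
At p = 128: qd = 121.5, qs = 468.
Surplus = 468 − 121.5 = 346.5.

Surplus = 346.5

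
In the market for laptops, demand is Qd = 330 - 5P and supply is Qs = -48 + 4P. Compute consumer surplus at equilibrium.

Consumer surplus = 1440

Equilibrium: 330 - 5P = -48 + 4P gives P* = 42, Q* = 120.
Demand choke price (Qd = 0): P = 66.
CS = ½(66 − 42)(120) = 1440.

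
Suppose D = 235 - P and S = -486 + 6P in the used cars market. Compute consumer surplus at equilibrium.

Consumer surplus = 8712

Equilibrium: 235 - P = -486 + 6P gives P* = 103, Q* = 132.
Demand choke price (D = 0): P = 235.
CS = ½(235 − 103)(132) = 8712.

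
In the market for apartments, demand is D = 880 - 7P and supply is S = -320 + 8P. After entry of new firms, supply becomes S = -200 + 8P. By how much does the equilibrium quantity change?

Original equilibrium: P* = 80, Q* = 320.
New equilibrium: 880 - 7P = -200 + 8P, so 1080 = 15P and P' = 72; Q' = 880 − 7(72) = 376.
Change in quantity: 376 − 320 = 56.

ΔQ = 56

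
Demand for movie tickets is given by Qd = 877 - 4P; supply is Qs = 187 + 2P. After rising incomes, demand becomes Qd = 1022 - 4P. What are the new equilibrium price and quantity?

Original equilibrium: P* = 115, Q* = 417.
New equilibrium: 1022 - 4P = 187 + 2P, so 835 = 6P and P' = 835/6; Q' = 1022 − 4(835/6) = 1396/3.

P' = 835/6, Q' = 1396/3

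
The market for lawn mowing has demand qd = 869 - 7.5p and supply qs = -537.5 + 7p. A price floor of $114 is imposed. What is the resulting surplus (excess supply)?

Equilibrium price would be p* = 97, so the floor at 114 binds.
At p = 114: qd = 14, qs = 260.5.
Surplus = 260.5 − 14 = 246.5.

Surplus = 246.5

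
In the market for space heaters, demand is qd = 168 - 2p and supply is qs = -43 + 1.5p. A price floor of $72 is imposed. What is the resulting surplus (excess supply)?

Equilibrium price would be p* = 422/7, so the floor at 72 binds.
At p = 72: qd = 24, qs = 65.
Surplus = 65 − 24 = 41.

Surplus = 41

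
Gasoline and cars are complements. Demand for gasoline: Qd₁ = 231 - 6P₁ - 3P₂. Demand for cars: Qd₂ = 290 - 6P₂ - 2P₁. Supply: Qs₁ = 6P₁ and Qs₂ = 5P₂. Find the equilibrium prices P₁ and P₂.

P₁ = 557/42, P₂ = 503/21

Market 1: 231 - 6P₁ - 3P₂ = 6P₁ → 12P₁ + 3P₂ = 231.
Market 2: 11P₂ + 2P₁ = 290.
Eliminating P₂: 11×(1) − 3×(2) gives 126P₁ = 1671, so P₁ = 557/42.
Back-substitute into (2): P₂ = (290 − 2×557/42) / 11 = 503/21.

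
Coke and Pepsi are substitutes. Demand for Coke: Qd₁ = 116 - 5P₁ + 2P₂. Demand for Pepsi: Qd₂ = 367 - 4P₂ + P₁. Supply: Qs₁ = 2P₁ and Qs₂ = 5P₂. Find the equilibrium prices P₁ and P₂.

Market 1: 116 - 5P₁ + 2P₂ = 2P₁ → 7P₁ - 2P₂ = 116.
Market 2: 9P₂ - P₁ = 367.
Eliminating P₂: 9×(1) + 2×(2) gives 61P₁ = 1778, so P₁ = 1778/61.
Back-substitute into (2): P₂ = (367 + 1×1778/61) / 9 = 2685/61.

P₁ = 1778/61, P₂ = 2685/61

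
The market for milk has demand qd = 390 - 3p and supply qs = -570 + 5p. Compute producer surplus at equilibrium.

Producer surplus = 90

Equilibrium: 390 - 3p = -570 + 5p gives p* = 120, q* = 30.
Supply starts at p = 114 (where qs = 0).
PS = ½(120 − 114)(30) = 90.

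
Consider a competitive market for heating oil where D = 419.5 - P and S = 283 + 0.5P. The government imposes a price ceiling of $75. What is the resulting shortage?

Shortage = 24

Equilibrium price would be P* = 91, so the ceiling at 75 binds.
At P = 75: D = 419.5 − 1(75) = 344.5, S = 283 + 0.5(75) = 320.5.
Shortage = 344.5 − 320.5 = 24.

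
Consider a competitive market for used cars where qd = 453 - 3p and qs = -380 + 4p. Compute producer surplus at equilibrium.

Equilibrium: 453 - 3p = -380 + 4p gives p* = 119, q* = 96.
Supply starts at p = 95 (where qs = 0).
PS = ½(119 − 95)(96) = 1152.

Producer surplus = 1152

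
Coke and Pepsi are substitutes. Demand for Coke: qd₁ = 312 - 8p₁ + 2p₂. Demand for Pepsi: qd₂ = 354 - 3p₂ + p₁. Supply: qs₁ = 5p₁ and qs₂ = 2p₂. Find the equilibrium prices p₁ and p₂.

p₁ = 36, p₂ = 78

Market 1: 312 - 8p₁ + 2p₂ = 5p₁ → 13p₁ - 2p₂ = 312.
Market 2: 5p₂ - p₁ = 354.
Eliminating p₂: 5×(1) + 2×(2) gives 63p₁ = 2268, so p₁ = 36.
Back-substitute into (2): p₂ = (354 + 1×36) / 5 = 78.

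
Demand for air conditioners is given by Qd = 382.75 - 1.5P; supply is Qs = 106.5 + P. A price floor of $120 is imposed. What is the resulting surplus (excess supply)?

Equilibrium price would be P* = 110.5, so the floor at 120 binds.
At P = 120: Qd = 202.75, Qs = 226.5.
Surplus = 226.5 − 202.75 = 23.75.

Surplus = 23.75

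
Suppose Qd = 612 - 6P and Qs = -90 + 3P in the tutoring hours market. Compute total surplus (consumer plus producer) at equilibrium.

Equilibrium: 612 - 6P = -90 + 3P gives P* = 78, Q* = 144.
Demand choke price: P = 102; supply starts at P = 30.
CS = ½(102 − 78)(144) = 1728; PS = ½(78 − 30)(144) = 3456.

Total surplus = 5184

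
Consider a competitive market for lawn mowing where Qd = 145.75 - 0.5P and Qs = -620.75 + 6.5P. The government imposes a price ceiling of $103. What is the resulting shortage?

Shortage = 45.5

Equilibrium price would be P* = 109.5, so the ceiling at 103 binds.
At P = 103: Qd = 145.75 − 0.5(103) = 94.25, Qs = -620.75 + 6.5(103) = 48.75.
Shortage = 94.25 − 48.75 = 45.5.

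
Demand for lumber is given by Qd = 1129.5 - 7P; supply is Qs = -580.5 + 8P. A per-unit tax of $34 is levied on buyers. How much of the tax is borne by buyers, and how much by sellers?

Pre-tax equilibrium: P* = 114, Q* = 331.5.
Tax on buyers shifts demand to Qd = 1129.5 − 7(P + 34) = 891.5 - 7P.
891.5 - 7P = -580.5 + 8P gives seller price Ps = 1472/15; buyers pay Pb = 1472/15 + 34 = 1982/15.
New quantity: Q = 1129.5 − 7(1982/15) = 6137/30.
Buyer burden = 1982/15 − 114 = 272/15; seller burden = 114 − 1472/15 = 238/15.

Buyers bear 272/15, sellers bear 238/15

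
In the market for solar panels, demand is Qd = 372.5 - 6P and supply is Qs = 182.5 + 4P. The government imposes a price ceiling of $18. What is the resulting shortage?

Shortage = 10

Equilibrium price would be P* = 19, so the ceiling at 18 binds.
At P = 18: Qd = 372.5 − 6(18) = 264.5, Qs = 182.5 + 4(18) = 254.5.
Shortage = 264.5 − 254.5 = 10.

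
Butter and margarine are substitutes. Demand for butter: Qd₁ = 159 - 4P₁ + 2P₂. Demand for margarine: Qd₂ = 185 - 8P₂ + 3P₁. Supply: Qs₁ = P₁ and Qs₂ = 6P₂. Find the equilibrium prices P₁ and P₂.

P₁ = 40.5625, P₂ = 21.90625

Market 1: 159 - 4P₁ + 2P₂ = P₁ → 5P₁ - 2P₂ = 159.
Market 2: 14P₂ - 3P₁ = 185.
Eliminating P₂: 14×(1) + 2×(2) gives 64P₁ = 2596, so P₁ = 40.5625.
Back-substitute into (2): P₂ = (185 + 3×40.5625) / 14 = 21.90625.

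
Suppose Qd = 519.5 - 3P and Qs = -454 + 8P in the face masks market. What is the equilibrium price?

P* = 88.5

Set Qd = Qs: 519.5 - 3P = -454 + 8P.
973.5 = 11P, so P* = 88.5.
Q* = 519.5 − 3(88.5) = 254.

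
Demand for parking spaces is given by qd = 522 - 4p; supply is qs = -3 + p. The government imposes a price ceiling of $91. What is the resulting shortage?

Equilibrium price would be p* = 105, so the ceiling at 91 binds.
At p = 91: qd = 522 − 4(91) = 158, qs = -3 + 1(91) = 88.
Shortage = 158 − 88 = 70.

Shortage = 70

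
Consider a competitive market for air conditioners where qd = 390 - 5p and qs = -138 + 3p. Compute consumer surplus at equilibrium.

Equilibrium: 390 - 5p = -138 + 3p gives p* = 66, q* = 60.
Demand choke price (qd = 0): p = 78.
CS = ½(78 − 66)(60) = 360.

Consumer surplus = 360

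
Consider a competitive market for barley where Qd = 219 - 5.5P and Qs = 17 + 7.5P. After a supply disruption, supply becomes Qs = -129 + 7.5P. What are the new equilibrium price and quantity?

P' = 348/13, Q' = 933/13

Original equilibrium: P* = 202/13, Q* = 1736/13.
New equilibrium: 219 - 5.5P = -129 + 7.5P, so 348 = 13P and P' = 348/13; Q' = 219 − 5.5(348/13) = 933/13.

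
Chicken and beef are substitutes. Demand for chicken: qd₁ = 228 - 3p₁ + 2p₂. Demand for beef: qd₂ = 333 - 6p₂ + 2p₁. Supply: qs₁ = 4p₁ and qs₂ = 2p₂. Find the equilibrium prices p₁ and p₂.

Market 1: 228 - 3p₁ + 2p₂ = 4p₁ → 7p₁ - 2p₂ = 228.
Market 2: 8p₂ - 2p₁ = 333.
Eliminating p₂: 8×(1) + 2×(2) gives 52p₁ = 2490, so p₁ = 1245/26.
Back-substitute into (2): p₂ = (333 + 2×1245/26) / 8 = 2787/52.

p₁ = 1245/26, p₂ = 2787/52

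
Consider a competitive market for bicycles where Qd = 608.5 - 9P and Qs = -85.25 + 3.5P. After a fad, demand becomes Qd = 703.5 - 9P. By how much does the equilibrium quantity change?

ΔQ = 26.6

Original equilibrium: P* = 55.5, Q* = 109.
New equilibrium: 703.5 - 9P = -85.25 + 3.5P, so 788.75 = 12.5P and P' = 63.1; Q' = 703.5 − 9(63.1) = 135.6.
Change in quantity: 135.6 − 109 = 26.6.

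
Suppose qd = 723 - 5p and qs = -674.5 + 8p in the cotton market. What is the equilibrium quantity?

q* = 185.5

Set qd = qs: 723 - 5p = -674.5 + 8p.
1397.5 = 13p, so p* = 107.5.
q* = 723 − 5(107.5) = 185.5.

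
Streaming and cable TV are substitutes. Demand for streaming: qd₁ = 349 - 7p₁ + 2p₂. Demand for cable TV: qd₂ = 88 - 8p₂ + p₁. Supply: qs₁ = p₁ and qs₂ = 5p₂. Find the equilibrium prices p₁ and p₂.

Market 1: 349 - 7p₁ + 2p₂ = p₁ → 8p₁ - 2p₂ = 349.
Market 2: 13p₂ - p₁ = 88.
Eliminating p₂: 13×(1) + 2×(2) gives 102p₁ = 4713, so p₁ = 1571/34.
Back-substitute into (2): p₂ = (88 + 1×1571/34) / 13 = 351/34.

p₁ = 1571/34, p₂ = 351/34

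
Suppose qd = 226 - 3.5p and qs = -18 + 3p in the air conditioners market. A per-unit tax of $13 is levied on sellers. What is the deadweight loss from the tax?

Deadweight loss = 136.5

Pre-tax equilibrium: p* = 488/13, q* = 1230/13.
Tax on sellers shifts supply to qs = -18 + 3(p − 13) = -57 + 3p.
226 - 3.5p = -57 + 3p gives buyer price pb = 566/13; sellers receive ps = 566/13 − 13 = 397/13.
New quantity: q = 226 − 3.5(566/13) = 957/13.
DWL = ½ × 13 × (1230/13 − 957/13) = 136.5.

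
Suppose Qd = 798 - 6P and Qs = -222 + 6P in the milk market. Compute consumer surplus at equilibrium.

Equilibrium: 798 - 6P = -222 + 6P gives P* = 85, Q* = 288.
Demand choke price (Qd = 0): P = 133.
CS = ½(133 − 85)(288) = 6912.

Consumer surplus = 6912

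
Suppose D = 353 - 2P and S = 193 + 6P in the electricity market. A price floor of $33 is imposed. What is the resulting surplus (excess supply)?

Surplus = 104

Equilibrium price would be P* = 20, so the floor at 33 binds.
At P = 33: D = 287, S = 391.
Surplus = 391 − 287 = 104.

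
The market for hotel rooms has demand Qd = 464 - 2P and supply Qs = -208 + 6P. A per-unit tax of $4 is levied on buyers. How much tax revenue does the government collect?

Tax revenue = 1160

Pre-tax equilibrium: P* = 84, Q* = 296.
Tax on buyers shifts demand to Qd = 464 − 2(P + 4) = 456 - 2P.
456 - 2P = -208 + 6P gives seller price Ps = 83; buyers pay Pb = 83 + 4 = 87.
New quantity: Q = 464 − 2(87) = 290.
Revenue = 4 × 290 = 1160.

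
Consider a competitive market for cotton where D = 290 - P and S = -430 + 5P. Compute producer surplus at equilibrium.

Producer surplus = 2890

Equilibrium: 290 - P = -430 + 5P gives P* = 120, Q* = 170.
Supply starts at P = 86 (where S = 0).
PS = ½(120 − 86)(170) = 2890.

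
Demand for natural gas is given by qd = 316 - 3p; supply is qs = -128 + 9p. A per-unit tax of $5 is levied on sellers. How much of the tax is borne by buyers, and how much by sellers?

Pre-tax equilibrium: p* = 37, q* = 205.
Tax on sellers shifts supply to qs = -128 + 9(p − 5) = -173 + 9p.
316 - 3p = -173 + 9p gives buyer price pb = 40.75; sellers receive ps = 40.75 − 5 = 35.75.
New quantity: q = 316 − 3(40.75) = 193.75.
Buyer burden = 40.75 − 37 = 3.75; seller burden = 37 − 35.75 = 1.25.

Buyers bear $3.75, sellers bear $1.25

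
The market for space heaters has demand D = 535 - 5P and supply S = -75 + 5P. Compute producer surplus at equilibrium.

Equilibrium: 535 - 5P = -75 + 5P gives P* = 61, Q* = 230.
Supply starts at P = 15 (where S = 0).
PS = ½(61 − 15)(230) = 5290.

Producer surplus = 5290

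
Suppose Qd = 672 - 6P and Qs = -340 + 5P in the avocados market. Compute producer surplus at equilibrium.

Equilibrium: 672 - 6P = -340 + 5P gives P* = 92, Q* = 120.
Supply starts at P = 68 (where Qs = 0).
PS = ½(92 − 68)(120) = 1440.

Producer surplus = 1440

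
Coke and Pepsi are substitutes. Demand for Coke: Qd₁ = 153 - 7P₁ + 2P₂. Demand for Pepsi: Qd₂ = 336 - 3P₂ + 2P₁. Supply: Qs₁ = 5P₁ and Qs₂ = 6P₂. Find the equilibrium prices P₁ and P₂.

P₁ = 2049/104, P₂ = 2169/52

Market 1: 153 - 7P₁ + 2P₂ = 5P₁ → 12P₁ - 2P₂ = 153.
Market 2: 9P₂ - 2P₁ = 336.
Eliminating P₂: 9×(1) + 2×(2) gives 104P₁ = 2049, so P₁ = 2049/104.
Back-substitute into (2): P₂ = (336 + 2×2049/104) / 9 = 2169/52.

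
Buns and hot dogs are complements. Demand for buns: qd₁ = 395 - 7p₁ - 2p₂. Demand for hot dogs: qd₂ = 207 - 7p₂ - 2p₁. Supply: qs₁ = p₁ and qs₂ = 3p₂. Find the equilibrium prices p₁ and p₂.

p₁ = 884/19, p₂ = 433/38

Market 1: 395 - 7p₁ - 2p₂ = p₁ → 8p₁ + 2p₂ = 395.
Market 2: 10p₂ + 2p₁ = 207.
Eliminating p₂: 10×(1) − 2×(2) gives 76p₁ = 3536, so p₁ = 884/19.
Back-substitute into (2): p₂ = (207 − 2×884/19) / 10 = 433/38.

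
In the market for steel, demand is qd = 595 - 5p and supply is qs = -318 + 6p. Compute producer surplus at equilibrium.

Producer surplus = 2700

Equilibrium: 595 - 5p = -318 + 6p gives p* = 83, q* = 180.
Supply starts at p = 53 (where qs = 0).
PS = ½(83 − 53)(180) = 2700.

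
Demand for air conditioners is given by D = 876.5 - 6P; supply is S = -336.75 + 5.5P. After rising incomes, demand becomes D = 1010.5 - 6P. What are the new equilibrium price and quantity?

Original equilibrium: P* = 105.5, Q* = 243.5.
New equilibrium: 1010.5 - 6P = -336.75 + 5.5P, so 1347.25 = 11.5P and P' = 5389/46; Q' = 1010.5 − 6(5389/46) = 14149/46.

P' = 5389/46, Q' = 14149/46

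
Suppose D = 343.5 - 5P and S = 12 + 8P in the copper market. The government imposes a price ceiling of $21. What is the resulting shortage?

Equilibrium price would be P* = 25.5, so the ceiling at 21 binds.
At P = 21: D = 343.5 − 5(21) = 238.5, S = 12 + 8(21) = 180.
Shortage = 238.5 − 180 = 58.5.

Shortage = 58.5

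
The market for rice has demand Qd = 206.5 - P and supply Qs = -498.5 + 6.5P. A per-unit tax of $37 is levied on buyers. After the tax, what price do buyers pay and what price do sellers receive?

Buyers pay 1891/15, sellers receive 1336/15

Pre-tax equilibrium: P* = 94, Q* = 112.5.
Tax on buyers shifts demand to Qd = 206.5 − 1(P + 37) = 169.5 - P.
169.5 - P = -498.5 + 6.5P gives seller price Ps = 1336/15; buyers pay Pb = 1336/15 + 37 = 1891/15.
New quantity: Q = 206.5 − 1(1891/15) = 2413/30.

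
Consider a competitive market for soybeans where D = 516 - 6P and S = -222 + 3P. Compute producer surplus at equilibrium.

Producer surplus = 96

Equilibrium: 516 - 6P = -222 + 3P gives P* = 82, Q* = 24.
Supply starts at P = 74 (where S = 0).
PS = ½(82 − 74)(24) = 96.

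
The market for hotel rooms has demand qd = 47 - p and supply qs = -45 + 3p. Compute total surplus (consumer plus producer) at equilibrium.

Equilibrium: 47 - p = -45 + 3p gives p* = 23, q* = 24.
Demand choke price: p = 47; supply starts at p = 15.
CS = ½(47 − 23)(24) = 288; PS = ½(23 − 15)(24) = 96.

Total surplus = 384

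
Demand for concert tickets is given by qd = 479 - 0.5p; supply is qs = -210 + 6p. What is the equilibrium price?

p* = 106

Set qd = qs: 479 - 0.5p = -210 + 6p.
689 = 6.5p, so p* = 106.
q* = 479 − 0.5(106) = 426.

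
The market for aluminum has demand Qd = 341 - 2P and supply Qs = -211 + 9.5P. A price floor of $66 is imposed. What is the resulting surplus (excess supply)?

Equilibrium price would be P* = 48, so the floor at 66 binds.
At P = 66: Qd = 209, Qs = 416.
Surplus = 416 − 209 = 207.

Surplus = 207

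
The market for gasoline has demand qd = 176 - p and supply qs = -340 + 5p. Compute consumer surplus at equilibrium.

Equilibrium: 176 - p = -340 + 5p gives p* = 86, q* = 90.
Demand choke price (qd = 0): p = 176.
CS = ½(176 − 86)(90) = 4050.

Consumer surplus = 4050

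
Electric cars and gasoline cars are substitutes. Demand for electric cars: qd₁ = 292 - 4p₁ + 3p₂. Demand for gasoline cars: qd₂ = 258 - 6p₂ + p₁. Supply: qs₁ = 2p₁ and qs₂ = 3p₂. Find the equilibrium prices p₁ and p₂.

Market 1: 292 - 4p₁ + 3p₂ = 2p₁ → 6p₁ - 3p₂ = 292.
Market 2: 9p₂ - p₁ = 258.
Eliminating p₂: 9×(1) + 3×(2) gives 51p₁ = 3402, so p₁ = 1134/17.
Back-substitute into (2): p₂ = (258 + 1×1134/17) / 9 = 1840/51.

p₁ = 1134/17, p₂ = 1840/51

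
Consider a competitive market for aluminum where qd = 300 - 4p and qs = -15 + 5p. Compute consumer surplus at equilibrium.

Equilibrium: 300 - 4p = -15 + 5p gives p* = 35, q* = 160.
Demand choke price (qd = 0): p = 75.
CS = ½(75 − 35)(160) = 3200.

Consumer surplus = 3200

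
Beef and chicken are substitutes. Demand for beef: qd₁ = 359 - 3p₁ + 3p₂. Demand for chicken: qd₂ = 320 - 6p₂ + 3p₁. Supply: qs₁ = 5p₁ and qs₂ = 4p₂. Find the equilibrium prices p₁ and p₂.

Market 1: 359 - 3p₁ + 3p₂ = 5p₁ → 8p₁ - 3p₂ = 359.
Market 2: 10p₂ - 3p₁ = 320.
Eliminating p₂: 10×(1) + 3×(2) gives 71p₁ = 4550, so p₁ = 4550/71.
Back-substitute into (2): p₂ = (320 + 3×4550/71) / 10 = 3637/71.

p₁ = 4550/71, p₂ = 3637/71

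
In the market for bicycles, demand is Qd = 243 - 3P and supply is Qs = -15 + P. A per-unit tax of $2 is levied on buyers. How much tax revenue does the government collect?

Pre-tax equilibrium: P* = 64.5, Q* = 49.5.
Tax on buyers shifts demand to Qd = 243 − 3(P + 2) = 237 - 3P.
237 - 3P = -15 + P gives seller price Ps = 63; buyers pay Pb = 63 + 2 = 65.
New quantity: Q = 243 − 3(65) = 48.
Revenue = 2 × 48 = 96.

Tax revenue = 96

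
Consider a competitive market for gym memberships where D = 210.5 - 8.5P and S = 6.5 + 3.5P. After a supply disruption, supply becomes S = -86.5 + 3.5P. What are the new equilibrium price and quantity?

Original equilibrium: P* = 17, Q* = 66.
New equilibrium: 210.5 - 8.5P = -86.5 + 3.5P, so 297 = 12P and P' = 24.75; Q' = 210.5 − 8.5(24.75) = 0.125.

P' = 24.75, Q' = 0.125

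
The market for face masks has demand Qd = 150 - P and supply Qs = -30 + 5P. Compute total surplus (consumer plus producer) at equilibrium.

Total surplus = 8640

Equilibrium: 150 - P = -30 + 5P gives P* = 30, Q* = 120.
Demand choke price: P = 150; supply starts at P = 6.
CS = ½(150 − 30)(120) = 7200; PS = ½(30 − 6)(120) = 1440.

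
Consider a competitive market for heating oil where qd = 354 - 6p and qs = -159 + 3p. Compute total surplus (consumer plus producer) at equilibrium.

Total surplus = 36

Equilibrium: 354 - 6p = -159 + 3p gives p* = 57, q* = 12.
Demand choke price: p = 59; supply starts at p = 53.
CS = ½(59 − 57)(12) = 12; PS = ½(57 − 53)(12) = 24.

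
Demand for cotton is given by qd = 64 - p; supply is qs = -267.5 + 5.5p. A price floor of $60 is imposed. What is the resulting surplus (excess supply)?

Surplus = 58.5

Equilibrium price would be p* = 51, so the floor at 60 binds.
At p = 60: qd = 4, qs = 62.5.
Surplus = 62.5 − 4 = 58.5.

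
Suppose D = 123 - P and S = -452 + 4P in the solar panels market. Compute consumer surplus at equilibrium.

Consumer surplus = 32

Equilibrium: 123 - P = -452 + 4P gives P* = 115, Q* = 8.
Demand choke price (D = 0): P = 123.
CS = ½(123 − 115)(8) = 32.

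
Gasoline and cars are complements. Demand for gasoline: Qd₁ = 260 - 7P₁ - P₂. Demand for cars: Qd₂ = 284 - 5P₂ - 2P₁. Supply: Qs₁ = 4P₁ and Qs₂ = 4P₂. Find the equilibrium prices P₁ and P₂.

P₁ = 2056/97, P₂ = 2604/97

Market 1: 260 - 7P₁ - P₂ = 4P₁ → 11P₁ + P₂ = 260.
Market 2: 9P₂ + 2P₁ = 284.
Eliminating P₂: 9×(1) − 1×(2) gives 97P₁ = 2056, so P₁ = 2056/97.
Back-substitute into (2): P₂ = (284 − 2×2056/97) / 9 = 2604/97.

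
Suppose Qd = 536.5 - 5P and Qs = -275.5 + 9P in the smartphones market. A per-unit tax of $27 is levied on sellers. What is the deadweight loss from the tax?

Deadweight loss = 32805/28

Pre-tax equilibrium: P* = 58, Q* = 246.5.
Tax on sellers shifts supply to Qs = -275.5 + 9(P − 27) = -518.5 + 9P.
536.5 - 5P = -518.5 + 9P gives buyer price Pb = 1055/14; sellers receive Ps = 1055/14 − 27 = 677/14.
New quantity: Q = 536.5 − 5(1055/14) = 1118/7.
DWL = ½ × 27 × (246.5 − 1118/7) = 32805/28.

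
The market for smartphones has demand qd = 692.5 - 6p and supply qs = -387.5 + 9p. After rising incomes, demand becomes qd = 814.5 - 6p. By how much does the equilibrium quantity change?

Original equilibrium: p* = 72, q* = 260.5.
New equilibrium: 814.5 - 6p = -387.5 + 9p, so 1202 = 15p and p' = 1202/15; q' = 814.5 − 6(1202/15) = 333.7.
Change in quantity: 333.7 − 260.5 = 73.2.

Δq = 73.2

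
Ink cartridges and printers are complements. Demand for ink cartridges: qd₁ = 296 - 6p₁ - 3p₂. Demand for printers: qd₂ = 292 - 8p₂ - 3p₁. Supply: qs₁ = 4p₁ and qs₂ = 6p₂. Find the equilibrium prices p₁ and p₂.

Market 1: 296 - 6p₁ - 3p₂ = 4p₁ → 10p₁ + 3p₂ = 296.
Market 2: 14p₂ + 3p₁ = 292.
Eliminating p₂: 14×(1) − 3×(2) gives 131p₁ = 3268, so p₁ = 3268/131.
Back-substitute into (2): p₂ = (292 − 3×3268/131) / 14 = 2032/131.

p₁ = 3268/131, p₂ = 2032/131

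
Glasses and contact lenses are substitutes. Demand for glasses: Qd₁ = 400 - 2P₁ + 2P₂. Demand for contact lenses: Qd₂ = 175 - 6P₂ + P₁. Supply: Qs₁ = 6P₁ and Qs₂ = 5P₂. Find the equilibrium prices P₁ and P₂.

Market 1: 400 - 2P₁ + 2P₂ = 6P₁ → 8P₁ - 2P₂ = 400.
Market 2: 11P₂ - P₁ = 175.
Eliminating P₂: 11×(1) + 2×(2) gives 86P₁ = 4750, so P₁ = 2375/43.
Back-substitute into (2): P₂ = (175 + 1×2375/43) / 11 = 900/43.

P₁ = 2375/43, P₂ = 900/43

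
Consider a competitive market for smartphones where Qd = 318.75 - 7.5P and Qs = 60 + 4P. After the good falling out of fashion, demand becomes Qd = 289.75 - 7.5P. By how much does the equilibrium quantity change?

ΔQ = -232/23

Original equilibrium: P* = 22.5, Q* = 150.
New equilibrium: 289.75 - 7.5P = 60 + 4P, so 229.75 = 11.5P and P' = 919/46; Q' = 289.75 − 7.5(919/46) = 3218/23.
Change in quantity: 3218/23 − 150 = -232/23.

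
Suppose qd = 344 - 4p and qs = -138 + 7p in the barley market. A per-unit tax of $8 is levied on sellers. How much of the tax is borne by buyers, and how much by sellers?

Buyers bear 56/11, sellers bear 32/11

Pre-tax equilibrium: p* = 482/11, q* = 1856/11.
Tax on sellers shifts supply to qs = -138 + 7(p − 8) = -194 + 7p.
344 - 4p = -194 + 7p gives buyer price pb = 538/11; sellers receive ps = 538/11 − 8 = 450/11.
New quantity: q = 344 − 4(538/11) = 1632/11.
Buyer burden = 538/11 − 482/11 = 56/11; seller burden = 482/11 − 450/11 = 32/11.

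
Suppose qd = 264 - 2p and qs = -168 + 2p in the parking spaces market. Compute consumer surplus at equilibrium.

Equilibrium: 264 - 2p = -168 + 2p gives p* = 108, q* = 48.
Demand choke price (qd = 0): p = 132.
CS = ½(132 − 108)(48) = 576.

Consumer surplus = 576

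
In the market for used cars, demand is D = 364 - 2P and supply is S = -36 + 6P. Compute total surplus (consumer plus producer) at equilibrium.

Total surplus = 23232

Equilibrium: 364 - 2P = -36 + 6P gives P* = 50, Q* = 264.
Demand choke price: P = 182; supply starts at P = 6.
CS = ½(182 − 50)(264) = 17424; PS = ½(50 − 6)(264) = 5808.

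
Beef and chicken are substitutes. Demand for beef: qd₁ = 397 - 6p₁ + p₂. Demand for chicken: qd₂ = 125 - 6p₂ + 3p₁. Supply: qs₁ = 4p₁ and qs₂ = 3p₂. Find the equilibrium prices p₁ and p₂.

Market 1: 397 - 6p₁ + p₂ = 4p₁ → 10p₁ - p₂ = 397.
Market 2: 9p₂ - 3p₁ = 125.
Eliminating p₂: 9×(1) + 1×(2) gives 87p₁ = 3698, so p₁ = 3698/87.
Back-substitute into (2): p₂ = (125 + 3×3698/87) / 9 = 2441/87.

p₁ = 3698/87, p₂ = 2441/87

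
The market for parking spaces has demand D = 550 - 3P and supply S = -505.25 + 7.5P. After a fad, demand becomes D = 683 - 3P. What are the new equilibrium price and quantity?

P' = 679/6, Q' = 343.5

Original equilibrium: P* = 100.5, Q* = 248.5.
New equilibrium: 683 - 3P = -505.25 + 7.5P, so 1188.25 = 10.5P and P' = 679/6; Q' = 683 − 3(679/6) = 343.5.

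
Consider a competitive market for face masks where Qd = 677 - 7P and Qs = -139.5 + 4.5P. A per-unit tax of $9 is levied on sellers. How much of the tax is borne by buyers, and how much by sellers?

Buyers bear 81/23, sellers bear 126/23

Pre-tax equilibrium: P* = 71, Q* = 180.
Tax on sellers shifts supply to Qs = -139.5 + 4.5(P − 9) = -180 + 4.5P.
677 - 7P = -180 + 4.5P gives buyer price Pb = 1714/23; sellers receive Ps = 1714/23 − 9 = 1507/23.
New quantity: Q = 677 − 7(1714/23) = 3573/23.
Buyer burden = 1714/23 − 71 = 81/23; seller burden = 71 − 1507/23 = 126/23.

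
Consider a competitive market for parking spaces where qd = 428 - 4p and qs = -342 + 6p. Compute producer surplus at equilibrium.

Equilibrium: 428 - 4p = -342 + 6p gives p* = 77, q* = 120.
Supply starts at p = 57 (where qs = 0).
PS = ½(77 − 57)(120) = 1200.

Producer surplus = 1200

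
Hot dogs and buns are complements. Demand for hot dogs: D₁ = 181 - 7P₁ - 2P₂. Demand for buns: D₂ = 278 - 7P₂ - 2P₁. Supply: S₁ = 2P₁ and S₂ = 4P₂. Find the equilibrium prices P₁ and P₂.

P₁ = 287/19, P₂ = 428/19

Market 1: 181 - 7P₁ - 2P₂ = 2P₁ → 9P₁ + 2P₂ = 181.
Market 2: 11P₂ + 2P₁ = 278.
Eliminating P₂: 11×(1) − 2×(2) gives 95P₁ = 1435, so P₁ = 287/19.
Back-substitute into (2): P₂ = (278 − 2×287/19) / 11 = 428/19.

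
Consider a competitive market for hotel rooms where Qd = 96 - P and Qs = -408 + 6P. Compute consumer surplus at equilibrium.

Consumer surplus = 288

Equilibrium: 96 - P = -408 + 6P gives P* = 72, Q* = 24.
Demand choke price (Qd = 0): P = 96.
CS = ½(96 − 72)(24) = 288.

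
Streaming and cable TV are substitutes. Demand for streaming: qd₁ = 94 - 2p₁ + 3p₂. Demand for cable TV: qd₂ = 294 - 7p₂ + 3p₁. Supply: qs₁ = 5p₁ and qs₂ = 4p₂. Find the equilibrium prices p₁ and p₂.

p₁ = 479/17, p₂ = 585/17

Market 1: 94 - 2p₁ + 3p₂ = 5p₁ → 7p₁ - 3p₂ = 94.
Market 2: 11p₂ - 3p₁ = 294.
Eliminating p₂: 11×(1) + 3×(2) gives 68p₁ = 1916, so p₁ = 479/17.
Back-substitute into (2): p₂ = (294 + 3×479/17) / 11 = 585/17.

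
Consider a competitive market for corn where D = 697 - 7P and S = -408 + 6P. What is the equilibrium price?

Set D = S: 697 - 7P = -408 + 6P.
1105 = 13P, so P* = 85.
Q* = 697 − 7(85) = 102.

P* = 85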